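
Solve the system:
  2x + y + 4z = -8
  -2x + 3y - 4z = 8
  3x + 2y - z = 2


Using Cramer's rule. Expand each determinant along the first row.
D  = 2*[3*(-1) - (-4)*2] - 1*[(-2)*(-1) - (-4)*3] + 4*[(-2)*2 - 3*3]
  = 2*(5) - 1*(14) + 4*(-13) = -56
Dx = (-8)*[3*(-1) - (-4)*2] - 1*[8*(-1) - (-4)*2] + 4*[8*2 - 3*2]
  = (-8)*(5) - 1*(0) + 4*(10) = 0
Dy = 2*[8*(-1) - (-4)*2] - (-8)*[(-2)*(-1) - (-4)*3] + 4*[(-2)*2 - 8*3]
  = 2*(0) - (-8)*(14) + 4*(-28) = 0
Dz = 2*[3*2 - 8*2] - 1*[(-2)*2 - 8*3] + (-8)*[(-2)*2 - 3*3]
  = 2*(-10) - 1*(-28) + (-8)*(-13) = 112
x = Dx/D = 0/-56 = 0, y = Dy/D = 0/-56 = 0, z = Dz/D = 112/-56 = -2
Check eq1: (2)(0) + (1)(0) + (4)(-2) = -8 = -8 ✓
Check eq2: (-2)(0) + (3)(0) + (-4)(-2) = 8 = 8 ✓
Check eq3: (3)(0) + (2)(0) + (-1)(-2) = 2 = 2 ✓

x = 0, y = 0, z = -2


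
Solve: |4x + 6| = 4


An absolute value equation |expr| = 4 gives two cases:
Case 1: 4x + 6 = 4
  4x = -2, so x = -1/2
Case 2: 4x + 6 = -4
  4x = -10, so x = -5/2

x = -5/2, x = -1/2


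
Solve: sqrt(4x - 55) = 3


Square both sides: 4x - 55 = 3^2 = 9
4x = 9 + 55 = 64
x = 16
Check: sqrt(4*16 - 55) = sqrt(9) = 3 ✓

x = 16


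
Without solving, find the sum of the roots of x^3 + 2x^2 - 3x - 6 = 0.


By Vieta's formulas for x^3 + bx^2 + cx + d = 0:
  r1 + r2 + r3 = -b/a = -2
  r1*r2 + r1*r3 + r2*r3 = c/a = -3
  r1*r2*r3 = -d/a = 6


Sum = -2


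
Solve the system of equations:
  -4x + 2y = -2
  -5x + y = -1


Using Cramer's rule:
Determinant D = (-4)(1) - (-5)(2) = -4 + 10 = 6
Dx = (-2)(1) - (-1)(2) = -2 + 2 = 0
Dy = (-4)(-1) - (-5)(-2) = 4 - 10 = -6
x = Dx/D = 0/6 = 0
y = Dy/D = -6/6 = -1

x = 0, y = -1


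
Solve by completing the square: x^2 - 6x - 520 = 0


Start: x^2 - 6x - 520 = 0
Move constant: x^2 - 6x = 520
Half of -6 is -3, squared is 9
Add 9 to both sides: x^2 - 6x + 9 = 529
(x - 3)^2 = 529
x - 3 = ±23
x = 3 + 23 = 26 or x = 3 - 23 = -20

x = -20, x = 26


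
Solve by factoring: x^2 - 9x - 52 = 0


We need two numbers that multiply to -52 and add to -9.
Those numbers are -13 and 4 (since (-13) * 4 = -52 and (-13) + 4 = -9).
So x^2 - 9x - 52 = (x - 13)(x + 4) = 0
Setting each factor to zero: x = 13 or x = -4

x = -4, x = 13


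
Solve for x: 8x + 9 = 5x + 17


Starting with: 8x + 9 = 5x + 17
Move all x terms to left: (8 - 5)x = 17 - 9
Simplify: 3x = 8
Divide both sides by 3: x = 8/3

x = 8/3


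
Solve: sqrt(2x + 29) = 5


Square both sides: 2x + 29 = 5^2 = 25
2x = 25 - 29 = -4
x = -2
Check: sqrt(2*(-2) + 29) = sqrt(25) = 5 ✓

x = -2


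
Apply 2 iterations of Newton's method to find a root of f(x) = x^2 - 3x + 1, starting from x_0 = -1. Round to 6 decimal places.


Newton's method: x_(n+1) = x_n - f(x_n)/f'(x_n)
f(x) = x^2 - 3x + 1
f'(x) = 2x - 3

Iteration 1:
  f(-1.000000) = 5.000000
  f'(-1.000000) = -5.000000
  x_1 = -1.000000 - (5.000000)/(-5.000000) = 0.000000

Iteration 2:
  f(0.000000) = 1.000000
  f'(0.000000) = -3.000000
  x_2 = 0.000000 - (1.000000)/(-3.000000) = 0.333333

x_2 = 0.333333


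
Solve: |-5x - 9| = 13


An absolute value equation |expr| = 13 gives two cases:
Case 1: -5x - 9 = 13
  -5x = 22, so x = -22/5
Case 2: -5x - 9 = -13
  -5x = -4, so x = 4/5

x = -22/5, x = 4/5


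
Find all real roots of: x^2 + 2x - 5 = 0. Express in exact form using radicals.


Using the quadratic formula: x = (-b ± sqrt(b^2 - 4ac)) / (2a)
Here a = 1, b = 2, c = -5
Discriminant = b^2 - 4ac = 2^2 - 4(1)(-5) = 4 + 20 = 24
Since discriminant = 24 > 0, there are two real roots.
x = (-2 ± 2*sqrt(6)) / 2
Simplifying: x = -1 ± sqrt(6)
Numerically: x ≈ 1.4495 or x ≈ -3.4495

x = -1 + sqrt(6) or x = -1 - sqrt(6)


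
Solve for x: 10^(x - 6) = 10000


Express both sides with the same base.
10000 = 10^4
Since the bases match, equate exponents: x - 6 = 4
So x = 4 - (-6) = 10

x = 10


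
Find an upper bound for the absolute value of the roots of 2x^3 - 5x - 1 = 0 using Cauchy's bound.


Cauchy's bound: all roots r satisfy |r| <= 1 + max(|a_i/a_n|) for i = 0,...,n-1
where a_n is the leading coefficient.

Coefficients: [2, 0, -5, -1]
Leading coefficient a_n = 2
Ratios |a_i/a_n|: 0, 5/2, 1/2
Maximum ratio: 5/2
Cauchy's bound: |r| <= 1 + 5/2 = 7/2

Upper bound = 7/2


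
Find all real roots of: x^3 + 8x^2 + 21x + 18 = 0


Let p(x) = x^3 + 8x^2 + 21x + 18. By the rational root theorem (leading coefficient 1), any rational root is an integer divisor of 18: try ±1, ±2, ... in turn.
Test x = 1: value = 48 ≠ 0.
Test x = -1: value = 4 ≠ 0.
Test x = 2: value = 100 ≠ 0.
Test x = -2: value = 0 ✓, so (x + 2) is a factor.
Synthetic division by (x + 2): bring down 1; 1(-2) + 8 = 6; 6(-2) + 21 = 9; 9(-2) + 18 = 0 → quotient x^2 + 6x + 9, remainder 0.
Solve the quadratic x^2 + 6x + 9 = 0: discriminant = 6^2 - 4(1)(9) = 36 - 36 = 0.
Discriminant = 0, so a double root: x = -6/2 = -3.

x = -3 (multiplicity 2), x = -2


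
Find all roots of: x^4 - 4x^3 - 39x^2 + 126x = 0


The constant term is 0, so x = 0 is a root. Factor out x:
  x^3 - 4x^2 - 39x + 126 = 0
Let p(x) = x^3 - 4x^2 - 39x + 126. By the rational root theorem (leading coefficient 1), any rational root is an integer divisor of 126: try ±1, ±2, ... in turn.
Test x = 1: value = 84 ≠ 0.
Test x = -1: value = 160 ≠ 0.
Test x = 2: value = 40 ≠ 0.
Test x = -2: value = 180 ≠ 0.
Test x = 3: value = 0 ✓, so (x - 3) is a factor.
Synthetic division by (x - 3): bring down 1; 1(3) - 4 = -1; (-1)(3) - 39 = -42; (-42)(3) + 126 = 0 → quotient x^2 - x - 42, remainder 0.
Solve the quadratic x^2 - x - 42 = 0: discriminant = (-1)^2 - 4(1)(-42) = 1 + 168 = 169.
sqrt(169) = 13, so x = (1 ± 13)/2: x = 7 or x = -6.
Collecting all roots found:

x = -6, x = 0, x = 3, x = 7


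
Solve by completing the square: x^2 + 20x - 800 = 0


Start: x^2 + 20x - 800 = 0
Move constant: x^2 + 20x = 800
Half of 20 is 10, squared is 100
Add 100 to both sides: x^2 + 20x + 100 = 900
(x + 10)^2 = 900
x + 10 = ±30
x = -10 + 30 = 20 or x = -10 - 30 = -40

x = -40, x = 20


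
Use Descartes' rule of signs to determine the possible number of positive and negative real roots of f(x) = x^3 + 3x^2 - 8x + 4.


Descartes' rule of signs:

For positive roots, count sign changes in f(x) = x^3 + 3x^2 - 8x + 4:
Signs of coefficients: +, +, -, +
Number of sign changes: 2
Possible positive real roots: 2, 0

For negative roots, examine f(-x) = -x^3 + 3x^2 + 8x + 4:
Signs of coefficients: -, +, +, +
Number of sign changes: 1
Possible negative real roots: 1

Positive roots: 2 or 0; Negative roots: 1


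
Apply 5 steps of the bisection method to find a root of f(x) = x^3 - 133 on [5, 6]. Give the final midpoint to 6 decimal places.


f(x) = x^3 - 133
f(5) = -8 < 0
f(6) = 83 > 0

Step 1: midpoint = (5.000000 + 6.000000)/2 = 5.500000
  f(5.500000) = 33.375000
  f(mid) > 0, so root is in [5.000000, 5.500000]

Step 2: midpoint = (5.000000 + 5.500000)/2 = 5.250000
  f(5.250000) = 11.703125
  f(mid) > 0, so root is in [5.000000, 5.250000]

Step 3: midpoint = (5.000000 + 5.250000)/2 = 5.125000
  f(5.125000) = 1.611328
  f(mid) > 0, so root is in [5.000000, 5.125000]

Step 4: midpoint = (5.000000 + 5.125000)/2 = 5.062500
  f(5.062500) = -3.253662
  f(mid) < 0, so root is in [5.062500, 5.125000]

Step 5: midpoint = (5.062500 + 5.125000)/2 = 5.093750
  f(5.093750) = -0.836090
  f(mid) < 0, so root is in [5.093750, 5.125000]

midpoint = 5.093750


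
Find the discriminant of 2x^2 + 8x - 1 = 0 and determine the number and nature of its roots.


For ax^2 + bx + c = 0, discriminant D = b^2 - 4ac
Here a = 2, b = 8, c = -1
D = (8)^2 - 4(2)(-1) = 64 + 8 = 72

D = 72 > 0 but not a perfect square
The equation has 2 distinct real irrational roots.

Discriminant = 72, 2 distinct real irrational roots


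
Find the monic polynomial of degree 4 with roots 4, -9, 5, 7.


A monic polynomial with roots 4, -9, 5, 7 is:
p(x) = (x - 4)(x + 9)(x - 5)(x - 7)
After multiplying by (x - 4): x - 4
After multiplying by (x + 9): x^2 + 5x - 36
After multiplying by (x - 5): x^3 - 61x + 180
After multiplying by (x - 7): x^4 - 7x^3 - 61x^2 + 607x - 1260

x^4 - 7x^3 - 61x^2 + 607x - 1260


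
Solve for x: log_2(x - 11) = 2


Convert to exponential form: x - 11 = 2^2 = 4
x = 4 + 11 = 15
Check: log_2(15 - 11) = log_2(4) = log_2(4) = 2 ✓

x = 15


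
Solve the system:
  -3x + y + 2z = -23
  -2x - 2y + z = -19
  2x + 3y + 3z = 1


Using Cramer's rule. Expand each determinant along the first row.
D  = (-3)*[(-2)*3 - 1*3] - 1*[(-2)*3 - 1*2] + 2*[(-2)*3 - (-2)*2]
  = (-3)*(-9) - 1*(-8) + 2*(-2) = 31
Dx = (-23)*[(-2)*3 - 1*3] - 1*[(-19)*3 - 1*1] + 2*[(-19)*3 - (-2)*1]
  = (-23)*(-9) - 1*(-58) + 2*(-55) = 155
Dy = (-3)*[(-19)*3 - 1*1] - (-23)*[(-2)*3 - 1*2] + 2*[(-2)*1 - (-19)*2]
  = (-3)*(-58) - (-23)*(-8) + 2*(36) = 62
Dz = (-3)*[(-2)*1 - (-19)*3] - 1*[(-2)*1 - (-19)*2] + (-23)*[(-2)*3 - (-2)*2]
  = (-3)*(55) - 1*(36) + (-23)*(-2) = -155
x = Dx/D = 155/31 = 5, y = Dy/D = 62/31 = 2, z = Dz/D = -155/31 = -5
Check eq1: (-3)(5) + (1)(2) + (2)(-5) = -23 = -23 ✓
Check eq2: (-2)(5) + (-2)(2) + (1)(-5) = -19 = -19 ✓
Check eq3: (2)(5) + (3)(2) + (3)(-5) = 1 = 1 ✓

x = 5, y = 2, z = -5


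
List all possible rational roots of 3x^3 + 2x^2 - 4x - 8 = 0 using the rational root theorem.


Rational root theorem: possible roots are ±p/q where:
  p divides the constant term (-8): p ∈ {1, 2, 4, 8}
  q divides the leading coefficient (3): q ∈ {1, 3}

All possible rational roots: -8, -4, -8/3, -2, -4/3, -1, -2/3, -1/3, 1/3, 2/3, 1, 4/3, 2, 8/3, 4, 8

-8, -4, -8/3, -2, -4/3, -1, -2/3, -1/3, 1/3, 2/3, 1, 4/3, 2, 8/3, 4, 8


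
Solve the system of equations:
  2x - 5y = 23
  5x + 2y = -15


Using Cramer's rule:
Determinant D = (2)(2) - (5)(-5) = 4 + 25 = 29
Dx = (23)(2) - (-15)(-5) = 46 - 75 = -29
Dy = (2)(-15) - (5)(23) = -30 - 115 = -145
x = Dx/D = -29/29 = -1
y = Dy/D = -145/29 = -5

x = -1, y = -5


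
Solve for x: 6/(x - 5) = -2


Multiply both sides by (x - 5): 6 = -2(x - 5)
Distribute: 6 = -2x + 10
-2x = 6 - 10 = -4
x = 2

x = 2


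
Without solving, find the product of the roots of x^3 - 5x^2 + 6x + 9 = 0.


By Vieta's formulas for x^3 + bx^2 + cx + d = 0:
  r1 + r2 + r3 = -b/a = 5
  r1*r2 + r1*r3 + r2*r3 = c/a = 6
  r1*r2*r3 = -d/a = -9


Product = -9


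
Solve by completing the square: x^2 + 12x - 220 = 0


Start: x^2 + 12x - 220 = 0
Move constant: x^2 + 12x = 220
Half of 12 is 6, squared is 36
Add 36 to both sides: x^2 + 12x + 36 = 256
(x + 6)^2 = 256
x + 6 = ±16
x = -6 + 16 = 10 or x = -6 - 16 = -22

x = -22, x = 10


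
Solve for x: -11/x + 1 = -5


Subtract 1 from both sides: -11/x = -6
Multiply both sides by x: -11 = -6 * x
Divide by -6: x = 11/6

x = 11/6


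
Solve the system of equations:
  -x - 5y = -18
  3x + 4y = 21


Using Cramer's rule:
Determinant D = (-1)(4) - (3)(-5) = -4 + 15 = 11
Dx = (-18)(4) - (21)(-5) = -72 + 105 = 33
Dy = (-1)(21) - (3)(-18) = -21 + 54 = 33
x = Dx/D = 33/11 = 3
y = Dy/D = 33/11 = 3

x = 3, y = 3


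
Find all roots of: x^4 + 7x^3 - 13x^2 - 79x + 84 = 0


Let p(x) = x^4 + 7x^3 - 13x^2 - 79x + 84. By the rational root theorem (leading coefficient 1), any rational root is an integer divisor of 84: try ±1, ±2, ... in turn.
Test x = 1: value = 0 ✓, so (x - 1) is a factor.
Synthetic division by (x - 1): bring down 1; 1(1) + 7 = 8; 8(1) - 13 = -5; (-5)(1) - 79 = -84; (-84)(1) + 84 = 0 → quotient x^3 + 8x^2 - 5x - 84, remainder 0.
Continue with the quotient x^3 + 8x^2 - 5x - 84 (candidates must divide 84; re-test x = 1 first in case it repeats).
Test x = 1: value = -80 ≠ 0.
Test x = -1: value = -72 ≠ 0.
Test x = 2: value = -54 ≠ 0.
Test x = -2: value = -50 ≠ 0.
Test x = 3: value = 0 ✓, so (x - 3) is a factor.
Synthetic division by (x - 3): bring down 1; 1(3) + 8 = 11; 11(3) - 5 = 28; 28(3) - 84 = 0 → quotient x^2 + 11x + 28, remainder 0.
Solve the quadratic x^2 + 11x + 28 = 0: discriminant = 11^2 - 4(1)(28) = 121 - 112 = 9.
sqrt(9) = 3, so x = (-11 ± 3)/2: x = -4 or x = -7.
Collecting all roots found:

x = -7, x = -4, x = 1, x = 3


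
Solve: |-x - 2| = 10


An absolute value equation |expr| = 10 gives two cases:
Case 1: -x - 2 = 10
  -x = 12, so x = -12
Case 2: -x - 2 = -10
  -x = -8, so x = 8

x = -12, x = 8


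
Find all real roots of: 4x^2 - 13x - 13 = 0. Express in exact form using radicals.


Using the quadratic formula: x = (-b ± sqrt(b^2 - 4ac)) / (2a)
Here a = 4, b = -13, c = -13
Discriminant = b^2 - 4ac = (-13)^2 - 4(4)(-13) = 169 + 208 = 377
Since discriminant = 377 > 0, there are two real roots.
x = (13 ± sqrt(377)) / 8
Numerically: x ≈ 4.0521 or x ≈ -0.8021

x = (13 + sqrt(377)) / 8 or x = (13 - sqrt(377)) / 8


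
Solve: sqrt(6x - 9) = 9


Square both sides: 6x - 9 = 9^2 = 81
6x = 81 + 9 = 90
x = 15
Check: sqrt(6*15 - 9) = sqrt(81) = 9 ✓

x = 15


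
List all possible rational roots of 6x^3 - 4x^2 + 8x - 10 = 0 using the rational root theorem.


Rational root theorem: possible roots are ±p/q where:
  p divides the constant term (-10): p ∈ {1, 2, 5, 10}
  q divides the leading coefficient (6): q ∈ {1, 2, 3, 6}

All possible rational roots: -10, -5, -10/3, -5/2, -2, -5/3, -1, -5/6, -2/3, -1/2, -1/3, -1/6, 1/6, 1/3, 1/2, 2/3, 5/6, 1, 5/3, 2, 5/2, 10/3, 5, 10

-10, -5, -10/3, -5/2, -2, -5/3, -1, -5/6, -2/3, -1/2, -1/3, -1/6, 1/6, 1/3, 1/2, 2/3, 5/6, 1, 5/3, 2, 5/2, 10/3, 5, 10


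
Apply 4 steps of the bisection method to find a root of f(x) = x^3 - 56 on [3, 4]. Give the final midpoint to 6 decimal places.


f(x) = x^3 - 56
f(3) = -29 < 0
f(4) = 8 > 0

Step 1: midpoint = (3.000000 + 4.000000)/2 = 3.500000
  f(3.500000) = -13.125000
  f(mid) < 0, so root is in [3.500000, 4.000000]

Step 2: midpoint = (3.500000 + 4.000000)/2 = 3.750000
  f(3.750000) = -3.265625
  f(mid) < 0, so root is in [3.750000, 4.000000]

Step 3: midpoint = (3.750000 + 4.000000)/2 = 3.875000
  f(3.875000) = 2.185547
  f(mid) > 0, so root is in [3.750000, 3.875000]

Step 4: midpoint = (3.750000 + 3.875000)/2 = 3.812500
  f(3.812500) = -0.584717
  f(mid) < 0, so root is in [3.812500, 3.875000]

midpoint = 3.812500


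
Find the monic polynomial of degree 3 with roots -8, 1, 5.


A monic polynomial with roots -8, 1, 5 is:
p(x) = (x + 8)(x - 1)(x - 5)
After multiplying by (x + 8): x + 8
After multiplying by (x - 1): x^2 + 7x - 8
After multiplying by (x - 5): x^3 + 2x^2 - 43x + 40

x^3 + 2x^2 - 43x + 40


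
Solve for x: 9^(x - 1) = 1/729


Express both sides with the same base.
1/729 = 9^(-3)
Since the bases match, equate exponents: x - 1 = -3
So x = -3 - (-1) = -2

x = -2


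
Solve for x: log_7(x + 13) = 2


Convert to exponential form: x + 13 = 7^2 = 49
x = 49 - 13 = 36
Check: log_7(36 + 13) = log_7(49) = log_7(49) = 2 ✓

x = 36


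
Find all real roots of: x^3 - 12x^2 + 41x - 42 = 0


Let p(x) = x^3 - 12x^2 + 41x - 42. By the rational root theorem (leading coefficient 1), any rational root is an integer divisor of 42: try ±1, ±2, ... in turn.
Test x = 1: value = -12 ≠ 0.
Test x = -1: value = -96 ≠ 0.
Test x = 2: value = 0 ✓, so (x - 2) is a factor.
Synthetic division by (x - 2): bring down 1; 1(2) - 12 = -10; (-10)(2) + 41 = 21; 21(2) - 42 = 0 → quotient x^2 - 10x + 21, remainder 0.
Solve the quadratic x^2 - 10x + 21 = 0: discriminant = (-10)^2 - 4(1)(21) = 100 - 84 = 16.
sqrt(16) = 4, so x = (10 ± 4)/2: x = 7 or x = 3.

x = 2, x = 3, x = 7


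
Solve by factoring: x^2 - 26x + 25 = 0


We need two numbers that multiply to 25 and add to -26.
Those numbers are -1 and -25 (since (-1) * (-25) = 25 and (-1) + (-25) = -26).
So x^2 - 26x + 25 = (x - 1)(x - 25) = 0
Setting each factor to zero: x = 1 or x = 25

x = 1, x = 25


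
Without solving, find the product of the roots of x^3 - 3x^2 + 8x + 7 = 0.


By Vieta's formulas for x^3 + bx^2 + cx + d = 0:
  r1 + r2 + r3 = -b/a = 3
  r1*r2 + r1*r3 + r2*r3 = c/a = 8
  r1*r2*r3 = -d/a = -7


Product = -7


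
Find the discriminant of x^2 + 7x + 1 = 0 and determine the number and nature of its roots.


For ax^2 + bx + c = 0, discriminant D = b^2 - 4ac
Here a = 1, b = 7, c = 1
D = (7)^2 - 4(1)(1) = 49 - 4 = 45

D = 45 > 0 but not a perfect square
The equation has 2 distinct real irrational roots.

Discriminant = 45, 2 distinct real irrational roots


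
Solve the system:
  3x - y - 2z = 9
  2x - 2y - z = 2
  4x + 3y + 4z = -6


Using Cramer's rule. Expand each determinant along the first row.
D  = 3*[(-2)*4 - (-1)*3] - (-1)*[2*4 - (-1)*4] + (-2)*[2*3 - (-2)*4]
  = 3*(-5) - (-1)*(12) + (-2)*(14) = -31
Dx = 9*[(-2)*4 - (-1)*3] - (-1)*[2*4 - (-1)*(-6)] + (-2)*[2*3 - (-2)*(-6)]
  = 9*(-5) - (-1)*(2) + (-2)*(-6) = -31
Dy = 3*[2*4 - (-1)*(-6)] - 9*[2*4 - (-1)*4] + (-2)*[2*(-6) - 2*4]
  = 3*(2) - 9*(12) + (-2)*(-20) = -62
Dz = 3*[(-2)*(-6) - 2*3] - (-1)*[2*(-6) - 2*4] + 9*[2*3 - (-2)*4]
  = 3*(6) - (-1)*(-20) + 9*(14) = 124
x = Dx/D = -31/-31 = 1, y = Dy/D = -62/-31 = 2, z = Dz/D = 124/-31 = -4
Check eq1: (3)(1) + (-1)(2) + (-2)(-4) = 9 = 9 ✓
Check eq2: (2)(1) + (-2)(2) + (-1)(-4) = 2 = 2 ✓
Check eq3: (4)(1) + (3)(2) + (4)(-4) = -6 = -6 ✓

x = 1, y = 2, z = -4


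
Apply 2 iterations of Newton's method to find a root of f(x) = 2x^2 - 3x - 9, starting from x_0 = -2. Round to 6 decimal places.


Newton's method: x_(n+1) = x_n - f(x_n)/f'(x_n)
f(x) = 2x^2 - 3x - 9
f'(x) = 4x - 3

Iteration 1:
  f(-2.000000) = 5.000000
  f'(-2.000000) = -11.000000
  x_1 = -2.000000 - (5.000000)/(-11.000000) = -1.545455

Iteration 2:
  f(-1.545455) = 0.413223
  f'(-1.545455) = -9.181818
  x_2 = -1.545455 - (0.413223)/(-9.181818) = -1.500450

x_2 = -1.500450


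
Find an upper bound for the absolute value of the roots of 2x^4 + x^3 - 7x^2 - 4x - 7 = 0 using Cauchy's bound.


Cauchy's bound: all roots r satisfy |r| <= 1 + max(|a_i/a_n|) for i = 0,...,n-1
where a_n is the leading coefficient.

Coefficients: [2, 1, -7, -4, -7]
Leading coefficient a_n = 2
Ratios |a_i/a_n|: 1/2, 7/2, 2, 7/2
Maximum ratio: 7/2
Cauchy's bound: |r| <= 1 + 7/2 = 9/2

Upper bound = 9/2


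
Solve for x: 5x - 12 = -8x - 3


Starting with: 5x - 12 = -8x - 3
Move all x terms to left: (5 + 8)x = -3 + 12
Simplify: 13x = 9
Divide both sides by 13: x = 9/13

x = 9/13


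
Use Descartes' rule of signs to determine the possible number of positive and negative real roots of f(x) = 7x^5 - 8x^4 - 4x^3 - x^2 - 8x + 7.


Descartes' rule of signs:

For positive roots, count sign changes in f(x) = 7x^5 - 8x^4 - 4x^3 - x^2 - 8x + 7:
Signs of coefficients: +, -, -, -, -, +
Number of sign changes: 2
Possible positive real roots: 2, 0

For negative roots, examine f(-x) = -7x^5 - 8x^4 + 4x^3 - x^2 + 8x + 7:
Signs of coefficients: -, -, +, -, +, +
Number of sign changes: 3
Possible negative real roots: 3, 1

Positive roots: 2 or 0; Negative roots: 3 or 1


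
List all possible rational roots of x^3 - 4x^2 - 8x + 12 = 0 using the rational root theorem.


Rational root theorem: possible roots are ±p/q where:
  p divides the constant term (12): p ∈ {1, 2, 3, 4, 6, 12}
  q divides the leading coefficient (1): q ∈ {1}

All possible rational roots: -12, -6, -4, -3, -2, -1, 1, 2, 3, 4, 6, 12

-12, -6, -4, -3, -2, -1, 1, 2, 3, 4, 6, 12


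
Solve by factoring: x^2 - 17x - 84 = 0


We need two numbers that multiply to -84 and add to -17.
Those numbers are 4 and -21 (since 4 * (-21) = -84 and 4 + (-21) = -17).
So x^2 - 17x - 84 = (x + 4)(x - 21) = 0
Setting each factor to zero: x = -4 or x = 21

x = -4, x = 21


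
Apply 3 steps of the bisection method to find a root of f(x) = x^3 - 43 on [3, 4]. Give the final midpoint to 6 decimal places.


f(x) = x^3 - 43
f(3) = -16 < 0
f(4) = 21 > 0

Step 1: midpoint = (3.000000 + 4.000000)/2 = 3.500000
  f(3.500000) = -0.125000
  f(mid) < 0, so root is in [3.500000, 4.000000]

Step 2: midpoint = (3.500000 + 4.000000)/2 = 3.750000
  f(3.750000) = 9.734375
  f(mid) > 0, so root is in [3.500000, 3.750000]

Step 3: midpoint = (3.500000 + 3.750000)/2 = 3.625000
  f(3.625000) = 4.634766
  f(mid) > 0, so root is in [3.500000, 3.625000]

midpoint = 3.625000


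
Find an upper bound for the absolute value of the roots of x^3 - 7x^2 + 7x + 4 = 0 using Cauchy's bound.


Cauchy's bound: all roots r satisfy |r| <= 1 + max(|a_i/a_n|) for i = 0,...,n-1
where a_n is the leading coefficient.

Coefficients: [1, -7, 7, 4]
Leading coefficient a_n = 1
Ratios |a_i/a_n|: 7, 7, 4
Maximum ratio: 7
Cauchy's bound: |r| <= 1 + 7 = 8

Upper bound = 8


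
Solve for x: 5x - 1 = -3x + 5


Starting with: 5x - 1 = -3x + 5
Move all x terms to left: (5 + 3)x = 5 + 1
Simplify: 8x = 6
Divide both sides by 8: x = 3/4

x = 3/4


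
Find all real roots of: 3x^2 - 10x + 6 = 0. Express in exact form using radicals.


Using the quadratic formula: x = (-b ± sqrt(b^2 - 4ac)) / (2a)
Here a = 3, b = -10, c = 6
Discriminant = b^2 - 4ac = (-10)^2 - 4(3)(6) = 100 - 72 = 28
Since discriminant = 28 > 0, there are two real roots.
x = (10 ± 2*sqrt(7)) / 6
Simplifying: x = (5 ± sqrt(7)) / 3
Numerically: x ≈ 2.5486 or x ≈ 0.7847

x = (5 + sqrt(7)) / 3 or x = (5 - sqrt(7)) / 3


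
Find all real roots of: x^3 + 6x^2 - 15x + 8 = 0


Let p(x) = x^3 + 6x^2 - 15x + 8. By the rational root theorem (leading coefficient 1), any rational root is an integer divisor of 8: try ±1, ±2, ... in turn.
Test x = 1: value = 0 ✓, so (x - 1) is a factor.
Synthetic division by (x - 1): bring down 1; 1(1) + 6 = 7; 7(1) - 15 = -8; (-8)(1) + 8 = 0 → quotient x^2 + 7x - 8, remainder 0.
Solve the quadratic x^2 + 7x - 8 = 0: discriminant = 7^2 - 4(1)(-8) = 49 + 32 = 81.
sqrt(81) = 9, so x = (-7 ± 9)/2: x = 1 or x = -8.

x = -8, x = 1 (multiplicity 2)


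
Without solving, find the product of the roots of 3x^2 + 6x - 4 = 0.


By Vieta's formulas for ax^2 + bx + c = 0:
  Sum of roots = -b/a
  Product of roots = c/a

Here a = 3, b = 6, c = -4
Sum = -(6)/3 = -2
Product = -4/3 = -4/3

Product = -4/3


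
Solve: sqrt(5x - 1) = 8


Square both sides: 5x - 1 = 8^2 = 64
5x = 64 + 1 = 65
x = 13
Check: sqrt(5*13 - 1) = sqrt(64) = 8 ✓

x = 13


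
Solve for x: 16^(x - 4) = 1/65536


Express both sides with the same base.
1/65536 = 16^(-4)
Since the bases match, equate exponents: x - 4 = -4
So x = -4 - (-4) = 0

x = 0


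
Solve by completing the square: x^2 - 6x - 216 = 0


Start: x^2 - 6x - 216 = 0
Move constant: x^2 - 6x = 216
Half of -6 is -3, squared is 9
Add 9 to both sides: x^2 - 6x + 9 = 225
(x - 3)^2 = 225
x - 3 = ±15
x = 3 + 15 = 18 or x = 3 - 15 = -12

x = -12, x = 18


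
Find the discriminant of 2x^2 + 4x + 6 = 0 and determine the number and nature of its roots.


For ax^2 + bx + c = 0, discriminant D = b^2 - 4ac
Here a = 2, b = 4, c = 6
D = (4)^2 - 4(2)(6) = 16 - 48 = -32

D = -32 < 0
The equation has no real roots (2 complex conjugate roots).

Discriminant = -32, no real roots (2 complex conjugate roots)


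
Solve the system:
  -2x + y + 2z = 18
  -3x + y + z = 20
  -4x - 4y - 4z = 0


Using Cramer's rule. Expand each determinant along the first row.
D  = (-2)*[1*(-4) - 1*(-4)] - 1*[(-3)*(-4) - 1*(-4)] + 2*[(-3)*(-4) - 1*(-4)]
  = (-2)*(0) - 1*(16) + 2*(16) = 16
Dx = 18*[1*(-4) - 1*(-4)] - 1*[20*(-4) - 1*0] + 2*[20*(-4) - 1*0]
  = 18*(0) - 1*(-80) + 2*(-80) = -80
Dy = (-2)*[20*(-4) - 1*0] - 18*[(-3)*(-4) - 1*(-4)] + 2*[(-3)*0 - 20*(-4)]
  = (-2)*(-80) - 18*(16) + 2*(80) = 32
Dz = (-2)*[1*0 - 20*(-4)] - 1*[(-3)*0 - 20*(-4)] + 18*[(-3)*(-4) - 1*(-4)]
  = (-2)*(80) - 1*(80) + 18*(16) = 48
x = Dx/D = -80/16 = -5, y = Dy/D = 32/16 = 2, z = Dz/D = 48/16 = 3
Check eq1: (-2)(-5) + (1)(2) + (2)(3) = 18 = 18 ✓
Check eq2: (-3)(-5) + (1)(2) + (1)(3) = 20 = 20 ✓
Check eq3: (-4)(-5) + (-4)(2) + (-4)(3) = 0 = 0 ✓

x = -5, y = 2, z = 3


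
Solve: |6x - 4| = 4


An absolute value equation |expr| = 4 gives two cases:
Case 1: 6x - 4 = 4
  6x = 8, so x = 4/3
Case 2: 6x - 4 = -4
  6x = 0, so x = 0

x = 0, x = 4/3


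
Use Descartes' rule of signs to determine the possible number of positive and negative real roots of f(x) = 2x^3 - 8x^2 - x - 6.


Descartes' rule of signs:

For positive roots, count sign changes in f(x) = 2x^3 - 8x^2 - x - 6:
Signs of coefficients: +, -, -, -
Number of sign changes: 1
Possible positive real roots: 1

For negative roots, examine f(-x) = -2x^3 - 8x^2 + x - 6:
Signs of coefficients: -, -, +, -
Number of sign changes: 2
Possible negative real roots: 2, 0

Positive roots: 1; Negative roots: 2 or 0


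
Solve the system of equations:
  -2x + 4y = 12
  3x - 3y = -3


Using Cramer's rule:
Determinant D = (-2)(-3) - (3)(4) = 6 - 12 = -6
Dx = (12)(-3) - (-3)(4) = -36 + 12 = -24
Dy = (-2)(-3) - (3)(12) = 6 - 36 = -30
x = Dx/D = -24/-6 = 4
y = Dy/D = -30/-6 = 5

x = 4, y = 5


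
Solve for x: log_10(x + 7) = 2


Convert to exponential form: x + 7 = 10^2 = 100
x = 100 - 7 = 93
Check: log_10(93 + 7) = log_10(100) = log_10(100) = 2 ✓

x = 93


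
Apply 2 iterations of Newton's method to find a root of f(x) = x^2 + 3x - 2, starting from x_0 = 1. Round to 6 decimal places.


Newton's method: x_(n+1) = x_n - f(x_n)/f'(x_n)
f(x) = x^2 + 3x - 2
f'(x) = 2x + 3

Iteration 1:
  f(1.000000) = 2.000000
  f'(1.000000) = 5.000000
  x_1 = 1.000000 - (2.000000)/(5.000000) = 0.600000

Iteration 2:
  f(0.600000) = 0.160000
  f'(0.600000) = 4.200000
  x_2 = 0.600000 - (0.160000)/(4.200000) = 0.561905

x_2 = 0.561905


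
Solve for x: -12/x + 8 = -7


Subtract 8 from both sides: -12/x = -15
Multiply both sides by x: -12 = -15 * x
Divide by -15: x = 4/5

x = 4/5


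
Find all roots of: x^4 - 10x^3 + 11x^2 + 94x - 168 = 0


Let p(x) = x^4 - 10x^3 + 11x^2 + 94x - 168. By the rational root theorem (leading coefficient 1), any rational root is an integer divisor of 168: try ±1, ±2, ... in turn.
Test x = 1: value = -72 ≠ 0.
Test x = -1: value = -240 ≠ 0.
Test x = 2: value = 0 ✓, so (x - 2) is a factor.
Synthetic division by (x - 2): bring down 1; 1(2) - 10 = -8; (-8)(2) + 11 = -5; (-5)(2) + 94 = 84; 84(2) - 168 = 0 → quotient x^3 - 8x^2 - 5x + 84, remainder 0.
Continue with the quotient x^3 - 8x^2 - 5x + 84 (candidates must divide 84; re-test x = 2 first in case it repeats).
Test x = 2: value = 50 ≠ 0.
Test x = -2: value = 54 ≠ 0.
Test x = 3: value = 24 ≠ 0.
Test x = -3: value = 0 ✓, so (x + 3) is a factor.
Synthetic division by (x + 3): bring down 1; 1(-3) - 8 = -11; (-11)(-3) - 5 = 28; 28(-3) + 84 = 0 → quotient x^2 - 11x + 28, remainder 0.
Solve the quadratic x^2 - 11x + 28 = 0: discriminant = (-11)^2 - 4(1)(28) = 121 - 112 = 9.
sqrt(9) = 3, so x = (11 ± 3)/2: x = 7 or x = 4.
Collecting all roots found:

x = -3, x = 2, x = 4, x = 7


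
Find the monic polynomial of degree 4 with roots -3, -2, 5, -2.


A monic polynomial with roots -3, -2, 5, -2 is:
p(x) = (x + 3)(x + 2)(x - 5)(x + 2)
After multiplying by (x + 3): x + 3
After multiplying by (x + 2): x^2 + 5x + 6
After multiplying by (x - 5): x^3 - 19x - 30
After multiplying by (x + 2): x^4 + 2x^3 - 19x^2 - 68x - 60

x^4 + 2x^3 - 19x^2 - 68x - 60


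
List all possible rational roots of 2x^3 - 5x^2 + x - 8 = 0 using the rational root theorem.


Rational root theorem: possible roots are ±p/q where:
  p divides the constant term (-8): p ∈ {1, 2, 4, 8}
  q divides the leading coefficient (2): q ∈ {1, 2}

All possible rational roots: -8, -4, -2, -1, -1/2, 1/2, 1, 2, 4, 8

-8, -4, -2, -1, -1/2, 1/2, 1, 2, 4, 8


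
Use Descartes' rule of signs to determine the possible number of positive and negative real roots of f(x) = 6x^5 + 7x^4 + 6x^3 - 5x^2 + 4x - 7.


Descartes' rule of signs:

For positive roots, count sign changes in f(x) = 6x^5 + 7x^4 + 6x^3 - 5x^2 + 4x - 7:
Signs of coefficients: +, +, +, -, +, -
Number of sign changes: 3
Possible positive real roots: 3, 1

For negative roots, examine f(-x) = -6x^5 + 7x^4 - 6x^3 - 5x^2 - 4x - 7:
Signs of coefficients: -, +, -, -, -, -
Number of sign changes: 2
Possible negative real roots: 2, 0

Positive roots: 3 or 1; Negative roots: 2 or 0


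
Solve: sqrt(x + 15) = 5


Square both sides: x + 15 = 5^2 = 25
x = 25 - 15 = 10
x = 10
Check: sqrt(1*10 + 15) = sqrt(25) = 5 ✓

x = 10


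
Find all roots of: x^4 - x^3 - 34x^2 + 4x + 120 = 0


Let p(x) = x^4 - x^3 - 34x^2 + 4x + 120. By the rational root theorem (leading coefficient 1), any rational root is an integer divisor of 120: try ±1, ±2, ... in turn.
Test x = 1: value = 90 ≠ 0.
Test x = -1: value = 84 ≠ 0.
Test x = 2: value = 0 ✓, so (x - 2) is a factor.
Synthetic division by (x - 2): bring down 1; 1(2) - 1 = 1; 1(2) - 34 = -32; (-32)(2) + 4 = -60; (-60)(2) + 120 = 0 → quotient x^3 + x^2 - 32x - 60, remainder 0.
Continue with the quotient x^3 + x^2 - 32x - 60 (candidates must divide 60; re-test x = 2 first in case it repeats).
Test x = 2: value = -112 ≠ 0.
Test x = -2: value = 0 ✓, so (x + 2) is a factor.
Synthetic division by (x + 2): bring down 1; 1(-2) + 1 = -1; (-1)(-2) - 32 = -30; (-30)(-2) - 60 = 0 → quotient x^2 - x - 30, remainder 0.
Solve the quadratic x^2 - x - 30 = 0: discriminant = (-1)^2 - 4(1)(-30) = 1 + 120 = 121.
sqrt(121) = 11, so x = (1 ± 11)/2: x = 6 or x = -5.
Collecting all roots found:

x = -5, x = -2, x = 2, x = 6


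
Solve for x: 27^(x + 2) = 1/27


Express both sides with the same base.
1/27 = 27^(-1)
Since the bases match, equate exponents: x + 2 = -1
So x = -1 - (2) = -3

x = -3


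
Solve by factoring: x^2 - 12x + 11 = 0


We need two numbers that multiply to 11 and add to -12.
Those numbers are -1 and -11 (since (-1) * (-11) = 11 and (-1) + (-11) = -12).
So x^2 - 12x + 11 = (x - 1)(x - 11) = 0
Setting each factor to zero: x = 1 or x = 11

x = 1, x = 11


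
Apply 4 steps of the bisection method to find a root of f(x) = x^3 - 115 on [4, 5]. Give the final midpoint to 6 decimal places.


f(x) = x^3 - 115
f(4) = -51 < 0
f(5) = 10 > 0

Step 1: midpoint = (4.000000 + 5.000000)/2 = 4.500000
  f(4.500000) = -23.875000
  f(mid) < 0, so root is in [4.500000, 5.000000]

Step 2: midpoint = (4.500000 + 5.000000)/2 = 4.750000
  f(4.750000) = -7.828125
  f(mid) < 0, so root is in [4.750000, 5.000000]

Step 3: midpoint = (4.750000 + 5.000000)/2 = 4.875000
  f(4.875000) = 0.857422
  f(mid) > 0, so root is in [4.750000, 4.875000]

Step 4: midpoint = (4.750000 + 4.875000)/2 = 4.812500
  f(4.812500) = -3.541748
  f(mid) < 0, so root is in [4.812500, 4.875000]

midpoint = 4.812500


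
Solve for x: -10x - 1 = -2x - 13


Starting with: -10x - 1 = -2x - 13
Move all x terms to left: (-10 + 2)x = -13 + 1
Simplify: -8x = -12
Divide both sides by -8: x = 3/2

x = 3/2


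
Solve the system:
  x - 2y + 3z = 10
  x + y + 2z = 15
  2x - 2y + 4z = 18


Using Cramer's rule. Expand each determinant along the first row.
D  = 1*[1*4 - 2*(-2)] - (-2)*[1*4 - 2*2] + 3*[1*(-2) - 1*2]
  = 1*(8) - (-2)*(0) + 3*(-4) = -4
Dx = 10*[1*4 - 2*(-2)] - (-2)*[15*4 - 2*18] + 3*[15*(-2) - 1*18]
  = 10*(8) - (-2)*(24) + 3*(-48) = -16
Dy = 1*[15*4 - 2*18] - 10*[1*4 - 2*2] + 3*[1*18 - 15*2]
  = 1*(24) - 10*(0) + 3*(-12) = -12
Dz = 1*[1*18 - 15*(-2)] - (-2)*[1*18 - 15*2] + 10*[1*(-2) - 1*2]
  = 1*(48) - (-2)*(-12) + 10*(-4) = -16
x = Dx/D = -16/-4 = 4, y = Dy/D = -12/-4 = 3, z = Dz/D = -16/-4 = 4
Check eq1: (1)(4) + (-2)(3) + (3)(4) = 10 = 10 ✓
Check eq2: (1)(4) + (1)(3) + (2)(4) = 15 = 15 ✓
Check eq3: (2)(4) + (-2)(3) + (4)(4) = 18 = 18 ✓

x = 4, y = 3, z = 4


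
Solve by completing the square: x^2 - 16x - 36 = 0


Start: x^2 - 16x - 36 = 0
Move constant: x^2 - 16x = 36
Half of -16 is -8, squared is 64
Add 64 to both sides: x^2 - 16x + 64 = 100
(x - 8)^2 = 100
x - 8 = ±10
x = 8 + 10 = 18 or x = 8 - 10 = -2

x = -2, x = 18


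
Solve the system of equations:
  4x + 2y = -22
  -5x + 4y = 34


Using Cramer's rule:
Determinant D = (4)(4) - (-5)(2) = 16 + 10 = 26
Dx = (-22)(4) - (34)(2) = -88 - 68 = -156
Dy = (4)(34) - (-5)(-22) = 136 - 110 = 26
x = Dx/D = -156/26 = -6
y = Dy/D = 26/26 = 1

x = -6, y = 1


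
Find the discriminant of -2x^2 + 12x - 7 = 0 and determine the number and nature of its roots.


For ax^2 + bx + c = 0, discriminant D = b^2 - 4ac
Here a = -2, b = 12, c = -7
D = (12)^2 - 4(-2)(-7) = 144 - 56 = 88

D = 88 > 0 but not a perfect square
The equation has 2 distinct real irrational roots.

Discriminant = 88, 2 distinct real irrational roots


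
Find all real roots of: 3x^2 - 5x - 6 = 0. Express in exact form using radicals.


Using the quadratic formula: x = (-b ± sqrt(b^2 - 4ac)) / (2a)
Here a = 3, b = -5, c = -6
Discriminant = b^2 - 4ac = (-5)^2 - 4(3)(-6) = 25 + 72 = 97
Since discriminant = 97 > 0, there are two real roots.
x = (5 ± sqrt(97)) / 6
Numerically: x ≈ 2.4748 or x ≈ -0.8081

x = (5 + sqrt(97)) / 6 or x = (5 - sqrt(97)) / 6


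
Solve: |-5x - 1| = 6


An absolute value equation |expr| = 6 gives two cases:
Case 1: -5x - 1 = 6
  -5x = 7, so x = -7/5
Case 2: -5x - 1 = -6
  -5x = -5, so x = 1

x = -7/5, x = 1


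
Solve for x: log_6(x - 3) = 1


Convert to exponential form: x - 3 = 6^1 = 6
x = 6 + 3 = 9
Check: log_6(9 - 3) = log_6(6) = log_6(6) = 1 ✓

x = 9


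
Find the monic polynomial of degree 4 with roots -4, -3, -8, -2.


A monic polynomial with roots -4, -3, -8, -2 is:
p(x) = (x + 4)(x + 3)(x + 8)(x + 2)
After multiplying by (x + 4): x + 4
After multiplying by (x + 3): x^2 + 7x + 12
After multiplying by (x + 8): x^3 + 15x^2 + 68x + 96
After multiplying by (x + 2): x^4 + 17x^3 + 98x^2 + 232x + 192

x^4 + 17x^3 + 98x^2 + 232x + 192


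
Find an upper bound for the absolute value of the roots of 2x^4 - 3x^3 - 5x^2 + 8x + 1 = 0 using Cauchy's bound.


Cauchy's bound: all roots r satisfy |r| <= 1 + max(|a_i/a_n|) for i = 0,...,n-1
where a_n is the leading coefficient.

Coefficients: [2, -3, -5, 8, 1]
Leading coefficient a_n = 2
Ratios |a_i/a_n|: 3/2, 5/2, 4, 1/2
Maximum ratio: 4
Cauchy's bound: |r| <= 1 + 4 = 5

Upper bound = 5


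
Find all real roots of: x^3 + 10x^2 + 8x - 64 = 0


Let p(x) = x^3 + 10x^2 + 8x - 64. By the rational root theorem (leading coefficient 1), any rational root is an integer divisor of 64: try ±1, ±2, ... in turn.
Test x = 1: value = -45 ≠ 0.
Test x = -1: value = -63 ≠ 0.
Test x = 2: value = 0 ✓, so (x - 2) is a factor.
Synthetic division by (x - 2): bring down 1; 1(2) + 10 = 12; 12(2) + 8 = 32; 32(2) - 64 = 0 → quotient x^2 + 12x + 32, remainder 0.
Solve the quadratic x^2 + 12x + 32 = 0: discriminant = 12^2 - 4(1)(32) = 144 - 128 = 16.
sqrt(16) = 4, so x = (-12 ± 4)/2: x = -4 or x = -8.

x = -8, x = -4, x = 2


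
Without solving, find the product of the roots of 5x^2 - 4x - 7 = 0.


By Vieta's formulas for ax^2 + bx + c = 0:
  Sum of roots = -b/a
  Product of roots = c/a

Here a = 5, b = -4, c = -7
Sum = -(-4)/5 = 4/5
Product = -7/5 = -7/5

Product = -7/5


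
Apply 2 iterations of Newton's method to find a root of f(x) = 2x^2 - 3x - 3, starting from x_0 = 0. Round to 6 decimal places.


Newton's method: x_(n+1) = x_n - f(x_n)/f'(x_n)
f(x) = 2x^2 - 3x - 3
f'(x) = 4x - 3

Iteration 1:
  f(0.000000) = -3.000000
  f'(0.000000) = -3.000000
  x_1 = 0.000000 - (-3.000000)/(-3.000000) = -1.000000

Iteration 2:
  f(-1.000000) = 2.000000
  f'(-1.000000) = -7.000000
  x_2 = -1.000000 - (2.000000)/(-7.000000) = -0.714286

x_2 = -0.714286


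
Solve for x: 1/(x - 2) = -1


Multiply both sides by (x - 2): 1 = -1(x - 2)
Distribute: 1 = -x + 2
-x = 1 - 2 = -1
x = 1

x = 1


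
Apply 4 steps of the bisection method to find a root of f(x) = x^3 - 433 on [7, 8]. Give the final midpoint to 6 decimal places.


f(x) = x^3 - 433
f(7) = -90 < 0
f(8) = 79 > 0

Step 1: midpoint = (7.000000 + 8.000000)/2 = 7.500000
  f(7.500000) = -11.125000
  f(mid) < 0, so root is in [7.500000, 8.000000]

Step 2: midpoint = (7.500000 + 8.000000)/2 = 7.750000
  f(7.750000) = 32.484375
  f(mid) > 0, so root is in [7.500000, 7.750000]

Step 3: midpoint = (7.500000 + 7.750000)/2 = 7.625000
  f(7.625000) = 10.322266
  f(mid) > 0, so root is in [7.500000, 7.625000]

Step 4: midpoint = (7.500000 + 7.625000)/2 = 7.562500
  f(7.562500) = -0.489990
  f(mid) < 0, so root is in [7.562500, 7.625000]

midpoint = 7.562500


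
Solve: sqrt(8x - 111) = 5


Square both sides: 8x - 111 = 5^2 = 25
8x = 25 + 111 = 136
x = 17
Check: sqrt(8*17 - 111) = sqrt(25) = 5 ✓

x = 17


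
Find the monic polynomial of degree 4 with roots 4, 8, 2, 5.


A monic polynomial with roots 4, 8, 2, 5 is:
p(x) = (x - 4)(x - 8)(x - 2)(x - 5)
After multiplying by (x - 4): x - 4
After multiplying by (x - 8): x^2 - 12x + 32
After multiplying by (x - 2): x^3 - 14x^2 + 56x - 64
After multiplying by (x - 5): x^4 - 19x^3 + 126x^2 - 344x + 320

x^4 - 19x^3 + 126x^2 - 344x + 320


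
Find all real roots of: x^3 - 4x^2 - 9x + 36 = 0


Let p(x) = x^3 - 4x^2 - 9x + 36. By the rational root theorem (leading coefficient 1), any rational root is an integer divisor of 36: try ±1, ±2, ... in turn.
Test x = 1: value = 24 ≠ 0.
Test x = -1: value = 40 ≠ 0.
Test x = 2: value = 10 ≠ 0.
Test x = -2: value = 30 ≠ 0.
Test x = 3: value = 0 ✓, so (x - 3) is a factor.
Synthetic division by (x - 3): bring down 1; 1(3) - 4 = -1; (-1)(3) - 9 = -12; (-12)(3) + 36 = 0 → quotient x^2 - x - 12, remainder 0.
Solve the quadratic x^2 - x - 12 = 0: discriminant = (-1)^2 - 4(1)(-12) = 1 + 48 = 49.
sqrt(49) = 7, so x = (1 ± 7)/2: x = 4 or x = -3.

x = -3, x = 3, x = 4


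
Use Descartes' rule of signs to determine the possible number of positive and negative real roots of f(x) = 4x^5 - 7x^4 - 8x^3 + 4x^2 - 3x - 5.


Descartes' rule of signs:

For positive roots, count sign changes in f(x) = 4x^5 - 7x^4 - 8x^3 + 4x^2 - 3x - 5:
Signs of coefficients: +, -, -, +, -, -
Number of sign changes: 3
Possible positive real roots: 3, 1

For negative roots, examine f(-x) = -4x^5 - 7x^4 + 8x^3 + 4x^2 + 3x - 5:
Signs of coefficients: -, -, +, +, +, -
Number of sign changes: 2
Possible negative real roots: 2, 0

Positive roots: 3 or 1; Negative roots: 2 or 0


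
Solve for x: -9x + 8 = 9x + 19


Starting with: -9x + 8 = 9x + 19
Move all x terms to left: (-9 - 9)x = 19 - 8
Simplify: -18x = 11
Divide both sides by -18: x = -11/18

x = -11/18


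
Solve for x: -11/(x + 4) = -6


Multiply both sides by (x + 4): -11 = -6(x + 4)
Distribute: -11 = -6x - 24
-6x = -11 + 24 = 13
x = -13/6

x = -13/6


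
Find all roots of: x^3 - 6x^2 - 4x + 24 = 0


Let p(x) = x^3 - 6x^2 - 4x + 24. By the rational root theorem (leading coefficient 1), any rational root is an integer divisor of 24: try ±1, ±2, ... in turn.
Test x = 1: value = 15 ≠ 0.
Test x = -1: value = 21 ≠ 0.
Test x = 2: value = 0 ✓, so (x - 2) is a factor.
Synthetic division by (x - 2): bring down 1; 1(2) - 6 = -4; (-4)(2) - 4 = -12; (-12)(2) + 24 = 0 → quotient x^2 - 4x - 12, remainder 0.
Solve the quadratic x^2 - 4x - 12 = 0: discriminant = (-4)^2 - 4(1)(-12) = 16 + 48 = 64.
sqrt(64) = 8, so x = (4 ± 8)/2: x = 6 or x = -2.
Collecting all roots found:

x = -2, x = 2, x = 6


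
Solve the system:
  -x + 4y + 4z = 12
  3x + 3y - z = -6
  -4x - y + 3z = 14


Using Cramer's rule. Expand each determinant along the first row.
D  = (-1)*[3*3 - (-1)*(-1)] - 4*[3*3 - (-1)*(-4)] + 4*[3*(-1) - 3*(-4)]
  = (-1)*(8) - 4*(5) + 4*(9) = 8
Dx = 12*[3*3 - (-1)*(-1)] - 4*[(-6)*3 - (-1)*14] + 4*[(-6)*(-1) - 3*14]
  = 12*(8) - 4*(-4) + 4*(-36) = -32
Dy = (-1)*[(-6)*3 - (-1)*14] - 12*[3*3 - (-1)*(-4)] + 4*[3*14 - (-6)*(-4)]
  = (-1)*(-4) - 12*(5) + 4*(18) = 16
Dz = (-1)*[3*14 - (-6)*(-1)] - 4*[3*14 - (-6)*(-4)] + 12*[3*(-1) - 3*(-4)]
  = (-1)*(36) - 4*(18) + 12*(9) = 0
x = Dx/D = -32/8 = -4, y = Dy/D = 16/8 = 2, z = Dz/D = 0/8 = 0
Check eq1: (-1)(-4) + (4)(2) + (4)(0) = 12 = 12 ✓
Check eq2: (3)(-4) + (3)(2) + (-1)(0) = -6 = -6 ✓
Check eq3: (-4)(-4) + (-1)(2) + (3)(0) = 14 = 14 ✓

x = -4, y = 2, z = 0


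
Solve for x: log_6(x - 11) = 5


Convert to exponential form: x - 11 = 6^5 = 7776
x = 7776 + 11 = 7787
Check: log_6(7787 - 11) = log_6(7776) = log_6(7776) = 5 ✓

x = 7787


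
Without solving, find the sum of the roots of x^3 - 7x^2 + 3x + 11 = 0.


By Vieta's formulas for x^3 + bx^2 + cx + d = 0:
  r1 + r2 + r3 = -b/a = 7
  r1*r2 + r1*r3 + r2*r3 = c/a = 3
  r1*r2*r3 = -d/a = -11


Sum = 7


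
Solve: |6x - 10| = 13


An absolute value equation |expr| = 13 gives two cases:
Case 1: 6x - 10 = 13
  6x = 23, so x = 23/6
Case 2: 6x - 10 = -13
  6x = -3, so x = -1/2

x = -1/2, x = 23/6
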